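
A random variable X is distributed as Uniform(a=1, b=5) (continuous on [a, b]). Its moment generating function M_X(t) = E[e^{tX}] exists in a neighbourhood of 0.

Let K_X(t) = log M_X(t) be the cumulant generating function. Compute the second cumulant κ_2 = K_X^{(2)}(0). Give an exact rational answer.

M_X(t) = (e^(5*t) - e^(t))/(4*t)
K_X(t) = log M_X(t) = -log(t) + log(e^(5*t) - e^(t)) - 2*log(2)
D^2[K](t) = (-16*t^2*e^(4*t) + e^(8*t) - 2*e^(4*t) + 1)/(t^2*e^(8*t) - 2*t^2*e^(4*t) + t^2)

κ_2 = D^2[K](0) = 4/3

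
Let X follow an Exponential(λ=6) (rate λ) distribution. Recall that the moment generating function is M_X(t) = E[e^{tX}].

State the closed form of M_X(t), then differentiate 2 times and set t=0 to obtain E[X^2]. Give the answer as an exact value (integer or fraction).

E[X^2] = M′′(0) = 1/18

M_X(t) = 6/(6 - t)
M′(t) = 6/(t^2 - 12*t + 36)
M′′(t) = -12/(t^3 - 18*t^2 + 108*t - 216)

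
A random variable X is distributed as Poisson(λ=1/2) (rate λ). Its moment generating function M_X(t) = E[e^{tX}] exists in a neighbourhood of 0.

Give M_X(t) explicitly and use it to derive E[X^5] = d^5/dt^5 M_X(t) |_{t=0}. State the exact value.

M_X(t) = e^(e^(t)/2 - 1/2)
M^(5)(t) = (e^(5*t)*e^(e^(t)/2) + 20*e^(4*t)*e^(e^(t)/2) + 100*e^(3*t)*e^(e^(t)/2) + 120*e^(2*t)*e^(e^(t)/2) + 16*e^(t)*e^(e^(t)/2))*e^(-1/2)/32

E[X^5] = M^(5)(0) = 257/32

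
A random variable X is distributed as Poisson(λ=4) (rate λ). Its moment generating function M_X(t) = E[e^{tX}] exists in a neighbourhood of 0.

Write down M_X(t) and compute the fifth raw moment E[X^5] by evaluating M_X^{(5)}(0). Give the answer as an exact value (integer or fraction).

M_X(t) = e^(4*e^(t) - 4)
M^(5)(t) = (1024*e^(5*t)*e^(4*e^(t)) + 2560*e^(4*t)*e^(4*e^(t)) + 1600*e^(3*t)*e^(4*e^(t)) + 240*e^(2*t)*e^(4*e^(t)) + 4*e^(t)*e^(4*e^(t)))*e^(-4)

E[X^5] = M^(5)(0) = 5428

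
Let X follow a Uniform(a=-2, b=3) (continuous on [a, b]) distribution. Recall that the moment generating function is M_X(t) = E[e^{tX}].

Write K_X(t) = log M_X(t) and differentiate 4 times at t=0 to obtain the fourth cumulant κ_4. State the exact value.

κ_4 = d^4K/dt^4 |_{t=0} = -125/24

M_X(t) = (e^(3*t) - e^(-2*t))/(5*t)
K_X(t) = log M_X(t) = -log(t) + log(e^(3*t) - e^(-2*t)) - log(5)
dK/dt = (3*t*e^(5*t) + 2*t - e^(5*t) + 1)/(t*e^(5*t) - t)
d^2K/dt^2 = (-25*t^2*e^(5*t) + e^(10*t) - 2*e^(5*t) + 1)/(t^2*e^(10*t) - 2*t^2*e^(5*t) + t^2)
d^3K/dt^3 = (125*t^3*e^(10*t) + 125*t^3*e^(5*t) - 2*e^(15*t) + 6*e^(10*t) - 6*e^(5*t) + 2)/(t^3*e^(15*t) - 3*t^3*e^(10*t) + 3*t^3*e^(5*t) - t^3)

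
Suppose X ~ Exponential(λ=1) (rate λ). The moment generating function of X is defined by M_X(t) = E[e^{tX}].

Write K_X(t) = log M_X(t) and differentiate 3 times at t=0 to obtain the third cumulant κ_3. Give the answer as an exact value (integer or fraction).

M_X(t) = 1/(1 - t)
K_X(t) = log M_X(t) = -log(1 - t)
dK/dt = -1/(t - 1)
d^2K/dt^2 = 1/(t^2 - 2*t + 1)
d^3K/dt^3 = -2/(t^3 - 3*t^2 + 3*t - 1)

κ_3 = d^3K/dt^3 |_{t=0} = 2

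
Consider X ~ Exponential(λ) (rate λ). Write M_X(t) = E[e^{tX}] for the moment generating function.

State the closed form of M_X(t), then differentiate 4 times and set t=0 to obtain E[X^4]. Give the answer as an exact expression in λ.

E[X^4] = d^4M/dt^4 |_{t=0} = 24/λ^4

M_X(t) = λ/(λ - t)
dM/dt = λ/(λ^2 - 2*λ*t + t^2)
d^2M/dt^2 = -2*λ/(-λ^3 + 3*λ^2*t - 3*λ*t^2 + t^3)
d^3M/dt^3 = 6*λ/(λ^4 - 4*λ^3*t + 6*λ^2*t^2 - 4*λ*t^3 + t^4)
d^4M/dt^4 = -24*λ/(-λ^5 + 5*λ^4*t - 10*λ^3*t^2 + 10*λ^2*t^3 - 5*λ*t^4 + t^5)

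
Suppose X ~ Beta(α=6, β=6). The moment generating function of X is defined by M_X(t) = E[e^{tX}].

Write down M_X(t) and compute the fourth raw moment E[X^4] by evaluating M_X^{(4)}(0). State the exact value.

M_X(t) = ₁F₁(6; 12; t)
dM/dt = ₁F₁(7; 13; t)/2
d^2M/dt^2 = 7*₁F₁(8; 14; t)/26
d^3M/dt^3 = 2*₁F₁(9; 15; t)/13
d^4M/dt^4 = 6*₁F₁(10; 16; t)/65

E[X^4] = d^4M/dt^4 |_{t=0} = 6/65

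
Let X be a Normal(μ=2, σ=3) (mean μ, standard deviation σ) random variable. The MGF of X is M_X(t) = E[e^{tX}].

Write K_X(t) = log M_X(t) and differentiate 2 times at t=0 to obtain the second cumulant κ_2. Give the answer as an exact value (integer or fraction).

κ_2 = D^2[K](0) = 9

M_X(t) = e^(9*t^2/2 + 2*t)
K_X(t) = log M_X(t) = 9*t^2/2 + 2*t
D^2[K](t) = 9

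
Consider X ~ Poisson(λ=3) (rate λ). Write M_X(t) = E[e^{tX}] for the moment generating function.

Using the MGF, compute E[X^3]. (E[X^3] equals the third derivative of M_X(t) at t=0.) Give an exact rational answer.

M_X(t) = e^(3*e^(t) - 3)
dM/dt = 3*e^(-3)*e^(t)*e^(3*e^(t))
d^2M/dt^2 = (9*e^(2*t)*e^(3*e^(t)) + 3*e^(t)*e^(3*e^(t)))*e^(-3)
d^3M/dt^3 = (27*e^(3*t)*e^(3*e^(t)) + 27*e^(2*t)*e^(3*e^(t)) + 3*e^(t)*e^(3*e^(t)))*e^(-3)

E[X^3] = d^3M/dt^3 |_{t=0} = 57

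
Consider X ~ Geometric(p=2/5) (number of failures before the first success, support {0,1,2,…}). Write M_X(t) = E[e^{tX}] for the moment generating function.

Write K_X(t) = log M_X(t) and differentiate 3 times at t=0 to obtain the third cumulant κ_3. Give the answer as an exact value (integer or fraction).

M_X(t) = 2/(5*(1 - 3*e^(t)/5))
K_X(t) = log M_X(t) = -log(1 - 3*e^(t)/5) - log(5) + log(2)
K^(3)(t) = (-45*e^(2*t) - 75*e^(t))/(27*e^(3*t) - 135*e^(2*t) + 225*e^(t) - 125)

κ_3 = K^(3)(0) = 15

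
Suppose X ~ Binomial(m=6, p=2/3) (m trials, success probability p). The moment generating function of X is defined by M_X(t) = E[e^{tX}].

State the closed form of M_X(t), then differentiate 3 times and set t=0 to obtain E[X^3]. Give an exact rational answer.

E[X^3] = M^(3)(0) = 716/9

M_X(t) = (2*e^(t)/3 + 1/3)^6
M^(3)(t) = 512*e^(6*t)/27 + 8000*e^(5*t)/243 + 5120*e^(4*t)/243 + 160*e^(3*t)/27 + 160*e^(2*t)/243 + 4*e^(t)/243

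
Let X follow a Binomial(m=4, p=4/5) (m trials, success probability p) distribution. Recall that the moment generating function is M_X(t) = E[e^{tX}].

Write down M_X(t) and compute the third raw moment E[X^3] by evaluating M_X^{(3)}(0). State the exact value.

M_X(t) = (4*e^(t)/5 + 1/5)^4
M^(3)(t) = 16384*e^(4*t)/625 + 6912*e^(3*t)/625 + 768*e^(2*t)/625 + 16*e^(t)/625

E[X^3] = M^(3)(0) = 4816/125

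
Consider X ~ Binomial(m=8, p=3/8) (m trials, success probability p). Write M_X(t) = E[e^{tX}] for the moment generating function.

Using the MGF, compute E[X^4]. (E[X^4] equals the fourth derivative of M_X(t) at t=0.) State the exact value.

M_X(t) = (3*e^(t)/8 + 5/8)^8

E[X^4] = d^4M/dt^4 |_{t=0} = 50601/256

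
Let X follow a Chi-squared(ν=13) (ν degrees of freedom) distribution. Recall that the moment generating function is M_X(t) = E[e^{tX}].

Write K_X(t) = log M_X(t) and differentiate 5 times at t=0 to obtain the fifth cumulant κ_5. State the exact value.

M_X(t) = (1 - 2*t)^(-13/2)
K_X(t) = log M_X(t) = -13*log(1 - 2*t)/2
dK/dt = -13/(2*t - 1)
d^2K/dt^2 = 26/(4*t^2 - 4*t + 1)
d^3K/dt^3 = -104/(8*t^3 - 12*t^2 + 6*t - 1)
d^4K/dt^4 = 624/(16*t^4 - 32*t^3 + 24*t^2 - 8*t + 1)
d^5K/dt^5 = -4992/(32*t^5 - 80*t^4 + 80*t^3 - 40*t^2 + 10*t - 1)

κ_5 = d^5K/dt^5 |_{t=0} = 4992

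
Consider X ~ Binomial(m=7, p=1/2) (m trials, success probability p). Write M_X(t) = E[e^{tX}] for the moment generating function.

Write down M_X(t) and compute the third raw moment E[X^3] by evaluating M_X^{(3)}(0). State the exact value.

E[X^3] = M′′′(0) = 245/4

M_X(t) = (e^(t)/2 + 1/2)^7
M′(t) = 7*e^(7*t)/128 + 21*e^(6*t)/64 + 105*e^(5*t)/128 + 35*e^(4*t)/32 + 105*e^(3*t)/128 + 21*e^(2*t)/64 + 7*e^(t)/128
M′′(t) = 49*e^(7*t)/128 + 63*e^(6*t)/32 + 525*e^(5*t)/128 + 35*e^(4*t)/8 + 315*e^(3*t)/128 + 21*e^(2*t)/32 + 7*e^(t)/128
M′′′(t) = 343*e^(7*t)/128 + 189*e^(6*t)/16 + 2625*e^(5*t)/128 + 35*e^(4*t)/2 + 945*e^(3*t)/128 + 21*e^(2*t)/16 + 7*e^(t)/128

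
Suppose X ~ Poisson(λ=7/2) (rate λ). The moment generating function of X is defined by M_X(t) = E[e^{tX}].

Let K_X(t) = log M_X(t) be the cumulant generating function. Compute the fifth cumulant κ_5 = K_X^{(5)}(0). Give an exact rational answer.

M_X(t) = e^(7*e^(t)/2 - 7/2)
K_X(t) = log M_X(t) = 7*e^(t)/2 - 7/2
K′(t) = 7*e^(t)/2
K′′(t) = 7*e^(t)/2
K′′′(t) = 7*e^(t)/2
K′′′′(t) = 7*e^(t)/2
K′′′′′(t) = 7*e^(t)/2

κ_5 = K′′′′′(0) = 7/2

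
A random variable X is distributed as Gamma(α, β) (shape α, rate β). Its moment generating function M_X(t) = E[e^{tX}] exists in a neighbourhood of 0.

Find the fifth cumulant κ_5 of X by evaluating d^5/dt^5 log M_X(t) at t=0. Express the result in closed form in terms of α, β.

M_X(t) = (β/(β - t))^α
K_X(t) = log M_X(t) = α*(log(β) - log(β - t))
K^(5)(t) = -24*α/(-β^5 + 5*β^4*t - 10*β^3*t^2 + 10*β^2*t^3 - 5*β*t^4 + t^5)

κ_5 = K^(5)(0) = 24*α/β^5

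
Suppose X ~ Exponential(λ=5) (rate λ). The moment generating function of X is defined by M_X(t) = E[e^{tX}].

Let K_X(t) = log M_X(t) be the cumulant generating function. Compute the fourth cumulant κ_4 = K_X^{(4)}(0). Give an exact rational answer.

κ_4 = K′′′′(0) = 6/625

M_X(t) = 5/(5 - t)
K_X(t) = log M_X(t) = -log(5 - t) + log(5)
K′(t) = -1/(t - 5)
K′′(t) = 1/(t^2 - 10*t + 25)
K′′′(t) = -2/(t^3 - 15*t^2 + 75*t - 125)
K′′′′(t) = 6/(t^4 - 20*t^3 + 150*t^2 - 500*t + 625)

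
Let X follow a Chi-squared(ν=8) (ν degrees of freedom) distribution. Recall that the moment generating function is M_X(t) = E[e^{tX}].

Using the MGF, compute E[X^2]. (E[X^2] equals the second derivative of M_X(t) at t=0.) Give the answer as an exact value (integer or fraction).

E[X^2] = M^(2)(0) = 80

M_X(t) = (1 - 2*t)^(-4)
M^(2)(t) = 80/(64*t^6 - 192*t^5 + 240*t^4 - 160*t^3 + 60*t^2 - 12*t + 1)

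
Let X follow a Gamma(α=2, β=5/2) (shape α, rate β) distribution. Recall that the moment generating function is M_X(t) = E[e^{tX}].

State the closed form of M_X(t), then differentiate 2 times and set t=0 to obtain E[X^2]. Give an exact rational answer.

M_X(t) = 25/(4*(5/2 - t)^2)
D^2[M](t) = 600/(16*t^4 - 160*t^3 + 600*t^2 - 1000*t + 625)

E[X^2] = D^2[M](0) = 24/25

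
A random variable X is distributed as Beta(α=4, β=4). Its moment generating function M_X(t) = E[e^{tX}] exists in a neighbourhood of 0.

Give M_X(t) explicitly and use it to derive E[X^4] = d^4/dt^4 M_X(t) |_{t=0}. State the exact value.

E[X^4] = d^4M/dt^4 |_{t=0} = 7/66

M_X(t) = ₁F₁(4; 8; t)
dM/dt = ₁F₁(5; 9; t)/2
d^2M/dt^2 = 5*₁F₁(6; 10; t)/18
d^3M/dt^3 = ₁F₁(7; 11; t)/6
d^4M/dt^4 = 7*₁F₁(8; 12; t)/66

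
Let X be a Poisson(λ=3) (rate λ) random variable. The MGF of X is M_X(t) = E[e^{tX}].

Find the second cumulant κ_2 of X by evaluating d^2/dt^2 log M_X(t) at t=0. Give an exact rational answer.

κ_2 = d^2K/dt^2 |_{t=0} = 3

M_X(t) = e^(3*e^(t) - 3)
K_X(t) = log M_X(t) = 3*e^(t) - 3
dK/dt = 3*e^(t)
d^2K/dt^2 = 3*e^(t)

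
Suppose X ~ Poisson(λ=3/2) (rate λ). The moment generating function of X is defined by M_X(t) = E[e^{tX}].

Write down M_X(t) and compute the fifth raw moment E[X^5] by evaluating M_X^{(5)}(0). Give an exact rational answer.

M_X(t) = e^(3*e^(t)/2 - 3/2)
M^(5)(t) = (243*e^(5*t)*e^(3*e^(t)/2) + 1620*e^(4*t)*e^(3*e^(t)/2) + 2700*e^(3*t)*e^(3*e^(t)/2) + 1080*e^(2*t)*e^(3*e^(t)/2) + 48*e^(t)*e^(3*e^(t)/2))*e^(-3/2)/32

E[X^5] = M^(5)(0) = 5691/32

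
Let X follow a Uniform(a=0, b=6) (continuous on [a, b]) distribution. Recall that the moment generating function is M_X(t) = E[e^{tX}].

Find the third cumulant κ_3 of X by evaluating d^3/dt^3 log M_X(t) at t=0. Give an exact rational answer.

M_X(t) = (e^(6*t) - 1)/(6*t)
K_X(t) = log M_X(t) = -log(t) + log(e^(6*t) - 1) - log(6)
K′(t) = (6*t*e^(6*t) - e^(6*t) + 1)/(t*e^(6*t) - t)
K′′(t) = (-36*t^2*e^(6*t) + e^(12*t) - 2*e^(6*t) + 1)/(t^2*e^(12*t) - 2*t^2*e^(6*t) + t^2)
K′′′(t) = (216*t^3*e^(12*t) + 216*t^3*e^(6*t) - 2*e^(18*t) + 6*e^(12*t) - 6*e^(6*t) + 2)/(t^3*e^(18*t) - 3*t^3*e^(12*t) + 3*t^3*e^(6*t) - t^3)

κ_3 = K′′′(0) = 0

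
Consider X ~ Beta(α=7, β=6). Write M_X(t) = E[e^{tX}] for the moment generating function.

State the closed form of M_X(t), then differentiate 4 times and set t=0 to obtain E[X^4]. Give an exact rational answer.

E[X^4] = M′′′′(0) = 3/26

M_X(t) = ₁F₁(7; 13; t)
M′(t) = 7*₁F₁(8; 14; t)/13
M′′(t) = 4*₁F₁(9; 15; t)/13
M′′′(t) = 12*₁F₁(10; 16; t)/65
M′′′′(t) = 3*₁F₁(11; 17; t)/26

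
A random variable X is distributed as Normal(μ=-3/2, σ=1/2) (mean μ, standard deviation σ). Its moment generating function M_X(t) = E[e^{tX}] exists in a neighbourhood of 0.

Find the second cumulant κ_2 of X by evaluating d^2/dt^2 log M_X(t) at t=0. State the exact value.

κ_2 = K′′(0) = 1/4

M_X(t) = e^(t^2/8 - 3*t/2)
K_X(t) = log M_X(t) = t^2/8 - 3*t/2
K′(t) = t/4 - 3/2
K′′(t) = 1/4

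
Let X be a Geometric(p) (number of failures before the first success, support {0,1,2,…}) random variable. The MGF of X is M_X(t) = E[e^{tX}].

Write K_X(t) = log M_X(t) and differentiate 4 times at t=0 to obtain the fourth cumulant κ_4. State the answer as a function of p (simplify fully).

κ_4 = D^4[K](0) = (-p^3 + 7*p^2 - 12*p + 6)/p^4

M_X(t) = p/(-(1 - p)*e^(t) + 1)
K_X(t) = log M_X(t) = log(p) - log(-(1 - p)*e^(t) + 1)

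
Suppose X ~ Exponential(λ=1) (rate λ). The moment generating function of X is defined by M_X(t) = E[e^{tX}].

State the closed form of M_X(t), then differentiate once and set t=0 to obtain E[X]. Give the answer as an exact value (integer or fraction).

E[X] = M′(0) = 1

M_X(t) = 1/(1 - t)
M′(t) = 1/(t^2 - 2*t + 1)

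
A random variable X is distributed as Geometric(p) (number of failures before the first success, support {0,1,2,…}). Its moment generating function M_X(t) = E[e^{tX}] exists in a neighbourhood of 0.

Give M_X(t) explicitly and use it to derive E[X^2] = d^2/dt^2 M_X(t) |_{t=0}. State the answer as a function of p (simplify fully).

E[X^2] = D^2[M](0) = 1 - 3/p + 2/p^2

M_X(t) = p/(-(1 - p)*e^(t) + 1)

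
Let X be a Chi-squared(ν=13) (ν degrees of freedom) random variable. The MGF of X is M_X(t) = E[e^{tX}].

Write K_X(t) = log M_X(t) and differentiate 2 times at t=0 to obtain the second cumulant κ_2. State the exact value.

κ_2 = K^(2)(0) = 26

M_X(t) = (1 - 2*t)^(-13/2)
K_X(t) = log M_X(t) = -13*log(1 - 2*t)/2
K^(2)(t) = 26/(4*t^2 - 4*t + 1)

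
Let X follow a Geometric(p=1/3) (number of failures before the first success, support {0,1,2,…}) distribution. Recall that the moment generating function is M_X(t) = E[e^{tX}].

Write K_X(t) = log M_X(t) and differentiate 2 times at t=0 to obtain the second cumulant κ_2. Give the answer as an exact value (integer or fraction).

M_X(t) = 1/(3*(1 - 2*e^(t)/3))
K_X(t) = log M_X(t) = -log(1 - 2*e^(t)/3) - log(3)
K^(2)(t) = 6*e^(t)/(4*e^(2*t) - 12*e^(t) + 9)

κ_2 = K^(2)(0) = 6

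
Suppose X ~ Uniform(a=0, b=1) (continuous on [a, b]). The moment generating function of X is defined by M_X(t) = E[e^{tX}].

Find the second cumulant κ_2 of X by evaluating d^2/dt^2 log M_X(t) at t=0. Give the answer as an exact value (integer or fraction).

M_X(t) = (e^(t) - 1)/t
K_X(t) = log M_X(t) = -log(t) + log(e^(t) - 1)
K^(2)(t) = (-t^2*e^(t) + e^(2*t) - 2*e^(t) + 1)/(t^2*e^(2*t) - 2*t^2*e^(t) + t^2)

κ_2 = K^(2)(0) = 1/12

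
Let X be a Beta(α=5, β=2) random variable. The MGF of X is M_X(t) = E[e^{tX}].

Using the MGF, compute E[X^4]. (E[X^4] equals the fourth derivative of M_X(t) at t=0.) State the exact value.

E[X^4] = d^4M/dt^4 |_{t=0} = 1/3

M_X(t) = ₁F₁(5; 7; t)
dM/dt = 5*₁F₁(6; 8; t)/7
d^2M/dt^2 = 15*₁F₁(7; 9; t)/28
d^3M/dt^3 = 5*₁F₁(8; 10; t)/12
d^4M/dt^4 = ₁F₁(9; 11; t)/3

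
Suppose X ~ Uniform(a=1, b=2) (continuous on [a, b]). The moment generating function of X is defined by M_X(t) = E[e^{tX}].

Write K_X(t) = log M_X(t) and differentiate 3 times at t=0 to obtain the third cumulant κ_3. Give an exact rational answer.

κ_3 = D^3[K](0) = 0

M_X(t) = (e^(2*t) - e^(t))/t
K_X(t) = log M_X(t) = -log(t) + log(e^(2*t) - e^(t))
D^3[K](t) = (t^3*e^(2*t) + t^3*e^(t) - 2*e^(3*t) + 6*e^(2*t) - 6*e^(t) + 2)/(t^3*e^(3*t) - 3*t^3*e^(2*t) + 3*t^3*e^(t) - t^3)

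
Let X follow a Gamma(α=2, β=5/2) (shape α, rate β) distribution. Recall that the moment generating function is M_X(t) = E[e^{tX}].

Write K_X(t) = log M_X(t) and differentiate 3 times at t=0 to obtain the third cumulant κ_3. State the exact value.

M_X(t) = 25/(4*(5/2 - t)^2)
K_X(t) = log M_X(t) = -2*log(5/2 - t) - 2*log(2) + 2*log(5)
dK/dt = -4/(2*t - 5)
d^2K/dt^2 = 8/(4*t^2 - 20*t + 25)
d^3K/dt^3 = -32/(8*t^3 - 60*t^2 + 150*t - 125)

κ_3 = d^3K/dt^3 |_{t=0} = 32/125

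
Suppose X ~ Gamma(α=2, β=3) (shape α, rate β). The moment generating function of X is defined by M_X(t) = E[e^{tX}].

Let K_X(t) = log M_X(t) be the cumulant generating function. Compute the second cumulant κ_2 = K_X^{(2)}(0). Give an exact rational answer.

κ_2 = K′′(0) = 2/9

M_X(t) = 9/(3 - t)^2
K_X(t) = log M_X(t) = -2*log(3 - t) + 2*log(3)
K′(t) = -2/(t - 3)
K′′(t) = 2/(t^2 - 6*t + 9)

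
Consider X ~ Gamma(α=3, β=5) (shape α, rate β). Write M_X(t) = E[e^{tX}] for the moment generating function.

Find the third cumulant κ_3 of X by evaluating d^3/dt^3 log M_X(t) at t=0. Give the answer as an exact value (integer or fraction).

M_X(t) = 125/(5 - t)^3
K_X(t) = log M_X(t) = -3*log(5 - t) + 3*log(5)
K^(3)(t) = -6/(t^3 - 15*t^2 + 75*t - 125)

κ_3 = K^(3)(0) = 6/125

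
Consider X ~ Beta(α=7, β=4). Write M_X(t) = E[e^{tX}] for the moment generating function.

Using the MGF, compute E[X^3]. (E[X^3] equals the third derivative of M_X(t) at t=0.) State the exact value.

M_X(t) = ₁F₁(7; 11; t)
M^(3)(t) = 42*₁F₁(10; 14; t)/143

E[X^3] = M^(3)(0) = 42/143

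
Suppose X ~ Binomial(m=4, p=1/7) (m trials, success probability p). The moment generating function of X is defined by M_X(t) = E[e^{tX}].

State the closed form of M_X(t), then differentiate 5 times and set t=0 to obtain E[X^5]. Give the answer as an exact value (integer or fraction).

M_X(t) = (e^(t)/7 + 6/7)^4
D^5[M](t) = 1024*e^(4*t)/2401 + 5832*e^(3*t)/2401 + 6912*e^(2*t)/2401 + 864*e^(t)/2401

E[X^5] = D^5[M](0) = 14632/2401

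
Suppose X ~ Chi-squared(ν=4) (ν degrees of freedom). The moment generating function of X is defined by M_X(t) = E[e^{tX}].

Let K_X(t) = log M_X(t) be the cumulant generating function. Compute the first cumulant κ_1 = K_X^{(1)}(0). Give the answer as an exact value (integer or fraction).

κ_1 = K^(1)(0) = 4

M_X(t) = (1 - 2*t)^(-2)
K_X(t) = log M_X(t) = -2*log(1 - 2*t)
K^(1)(t) = -4/(2*t - 1)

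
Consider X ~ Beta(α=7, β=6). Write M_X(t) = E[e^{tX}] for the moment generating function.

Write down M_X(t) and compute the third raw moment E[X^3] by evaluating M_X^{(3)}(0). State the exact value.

M_X(t) = ₁F₁(7; 13; t)
dM/dt = 7*₁F₁(8; 14; t)/13
d^2M/dt^2 = 4*₁F₁(9; 15; t)/13
d^3M/dt^3 = 12*₁F₁(10; 16; t)/65

E[X^3] = d^3M/dt^3 |_{t=0} = 12/65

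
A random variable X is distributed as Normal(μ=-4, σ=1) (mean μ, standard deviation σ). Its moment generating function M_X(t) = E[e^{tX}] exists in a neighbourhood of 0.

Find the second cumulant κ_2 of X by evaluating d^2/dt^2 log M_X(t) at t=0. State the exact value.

κ_2 = d^2K/dt^2 |_{t=0} = 1

M_X(t) = e^(t^2/2 - 4*t)
K_X(t) = log M_X(t) = t^2/2 - 4*t
dK/dt = t - 4
d^2K/dt^2 = 1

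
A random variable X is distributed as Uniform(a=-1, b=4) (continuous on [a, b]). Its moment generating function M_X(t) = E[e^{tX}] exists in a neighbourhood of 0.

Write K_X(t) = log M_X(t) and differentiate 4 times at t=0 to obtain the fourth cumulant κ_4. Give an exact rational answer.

M_X(t) = (e^(4*t) - e^(-t))/(5*t)
K_X(t) = log M_X(t) = -log(t) + log(e^(4*t) - e^(-t)) - log(5)

κ_4 = D^4[K](0) = -125/24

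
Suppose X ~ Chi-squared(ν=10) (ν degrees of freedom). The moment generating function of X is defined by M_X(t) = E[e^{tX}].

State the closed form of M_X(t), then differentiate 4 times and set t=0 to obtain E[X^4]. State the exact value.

M_X(t) = (1 - 2*t)^(-5)
M′(t) = 10/(64*t^6 - 192*t^5 + 240*t^4 - 160*t^3 + 60*t^2 - 12*t + 1)
M′′(t) = -120/(128*t^7 - 448*t^6 + 672*t^5 - 560*t^4 + 280*t^3 - 84*t^2 + 14*t - 1)
M′′′(t) = 1680/(256*t^8 - 1024*t^7 + 1792*t^6 - 1792*t^5 + 1120*t^4 - 448*t^3 + 112*t^2 - 16*t + 1)
M′′′′(t) = -26880/(512*t^9 - 2304*t^8 + 4608*t^7 - 5376*t^6 + 4032*t^5 - 2016*t^4 + 672*t^3 - 144*t^2 + 18*t - 1)

E[X^4] = M′′′′(0) = 26880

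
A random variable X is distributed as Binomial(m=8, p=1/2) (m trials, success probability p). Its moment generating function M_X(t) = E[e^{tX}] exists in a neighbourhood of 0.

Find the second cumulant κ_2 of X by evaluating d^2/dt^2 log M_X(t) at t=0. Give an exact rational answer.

M_X(t) = (e^(t)/2 + 1/2)^8
K_X(t) = log M_X(t) = 8*log(e^(t)/2 + 1/2)
dK/dt = 8*e^(t)/(e^(t) + 1)
d^2K/dt^2 = 8*e^(t)/(e^(2*t) + 2*e^(t) + 1)

κ_2 = d^2K/dt^2 |_{t=0} = 2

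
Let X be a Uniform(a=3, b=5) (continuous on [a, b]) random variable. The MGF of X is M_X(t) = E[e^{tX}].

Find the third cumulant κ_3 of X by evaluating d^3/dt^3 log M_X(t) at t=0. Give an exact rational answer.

κ_3 = d^3K/dt^3 |_{t=0} = 0

M_X(t) = (e^(5*t) - e^(3*t))/(2*t)
K_X(t) = log M_X(t) = -log(t) + log(e^(5*t) - e^(3*t)) - log(2)
dK/dt = (5*t*e^(2*t) - 3*t - e^(2*t) + 1)/(t*e^(2*t) - t)
d^2K/dt^2 = (-4*t^2*e^(2*t) + e^(4*t) - 2*e^(2*t) + 1)/(t^2*e^(4*t) - 2*t^2*e^(2*t) + t^2)
d^3K/dt^3 = (8*t^3*e^(4*t) + 8*t^3*e^(2*t) - 2*e^(6*t) + 6*e^(4*t) - 6*e^(2*t) + 2)/(t^3*e^(6*t) - 3*t^3*e^(4*t) + 3*t^3*e^(2*t) - t^3)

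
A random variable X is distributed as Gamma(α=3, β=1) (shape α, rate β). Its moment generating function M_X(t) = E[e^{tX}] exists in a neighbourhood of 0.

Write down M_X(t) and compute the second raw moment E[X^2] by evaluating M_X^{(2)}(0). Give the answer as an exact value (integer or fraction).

M_X(t) = (1 - t)^(-3)
M^(2)(t) = -12/(t^5 - 5*t^4 + 10*t^3 - 10*t^2 + 5*t - 1)

E[X^2] = M^(2)(0) = 12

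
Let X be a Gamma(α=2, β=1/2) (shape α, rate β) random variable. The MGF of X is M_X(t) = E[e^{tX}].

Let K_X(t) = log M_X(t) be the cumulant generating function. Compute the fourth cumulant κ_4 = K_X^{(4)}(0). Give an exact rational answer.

M_X(t) = 1/(4*(1/2 - t)^2)
K_X(t) = log M_X(t) = -2*log(1/2 - t) - 2*log(2)
K′(t) = -4/(2*t - 1)
K′′(t) = 8/(4*t^2 - 4*t + 1)
K′′′(t) = -32/(8*t^3 - 12*t^2 + 6*t - 1)
K′′′′(t) = 192/(16*t^4 - 32*t^3 + 24*t^2 - 8*t + 1)

κ_4 = K′′′′(0) = 192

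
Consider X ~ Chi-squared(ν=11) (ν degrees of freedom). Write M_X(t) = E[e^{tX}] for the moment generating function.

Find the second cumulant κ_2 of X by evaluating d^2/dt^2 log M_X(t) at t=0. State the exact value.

M_X(t) = (1 - 2*t)^(-11/2)
K_X(t) = log M_X(t) = -11*log(1 - 2*t)/2
K^(2)(t) = 22/(4*t^2 - 4*t + 1)

κ_2 = K^(2)(0) = 22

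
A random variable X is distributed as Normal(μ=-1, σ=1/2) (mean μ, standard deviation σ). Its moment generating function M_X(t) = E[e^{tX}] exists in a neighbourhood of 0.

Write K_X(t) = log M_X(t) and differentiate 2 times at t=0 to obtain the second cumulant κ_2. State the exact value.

M_X(t) = e^(t^2/8 - t)
K_X(t) = log M_X(t) = t^2/8 - t
K^(2)(t) = 1/4

κ_2 = K^(2)(0) = 1/4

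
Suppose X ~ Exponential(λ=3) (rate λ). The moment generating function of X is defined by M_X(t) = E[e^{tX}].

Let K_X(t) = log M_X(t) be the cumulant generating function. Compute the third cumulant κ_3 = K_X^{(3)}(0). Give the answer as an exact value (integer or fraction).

M_X(t) = 3/(3 - t)
K_X(t) = log M_X(t) = -log(3 - t) + log(3)
D^3[K](t) = -2/(t^3 - 9*t^2 + 27*t - 27)

κ_3 = D^3[K](0) = 2/27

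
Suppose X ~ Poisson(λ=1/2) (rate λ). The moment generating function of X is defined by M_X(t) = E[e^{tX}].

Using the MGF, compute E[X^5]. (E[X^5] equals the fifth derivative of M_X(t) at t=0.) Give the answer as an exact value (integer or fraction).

M_X(t) = e^(e^(t)/2 - 1/2)
M′(t) = e^(-1/2)*e^(t)*e^(e^(t)/2)/2
M′′(t) = (e^(2*t)*e^(e^(t)/2) + 2*e^(t)*e^(e^(t)/2))*e^(-1/2)/4
M′′′(t) = (e^(3*t)*e^(e^(t)/2) + 6*e^(2*t)*e^(e^(t)/2) + 4*e^(t)*e^(e^(t)/2))*e^(-1/2)/8
M′′′′(t) = (e^(4*t)*e^(e^(t)/2) + 12*e^(3*t)*e^(e^(t)/2) + 28*e^(2*t)*e^(e^(t)/2) + 8*e^(t)*e^(e^(t)/2))*e^(-1/2)/16
M′′′′′(t) = (e^(5*t)*e^(e^(t)/2) + 20*e^(4*t)*e^(e^(t)/2) + 100*e^(3*t)*e^(e^(t)/2) + 120*e^(2*t)*e^(e^(t)/2) + 16*e^(t)*e^(e^(t)/2))*e^(-1/2)/32

E[X^5] = M′′′′′(0) = 257/32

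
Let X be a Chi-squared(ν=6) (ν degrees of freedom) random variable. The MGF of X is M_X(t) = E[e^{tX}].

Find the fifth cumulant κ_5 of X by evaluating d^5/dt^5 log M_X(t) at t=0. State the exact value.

κ_5 = d^5K/dt^5 |_{t=0} = 2304

M_X(t) = (1 - 2*t)^(-3)
K_X(t) = log M_X(t) = -3*log(1 - 2*t)
dK/dt = -6/(2*t - 1)
d^2K/dt^2 = 12/(4*t^2 - 4*t + 1)
d^3K/dt^3 = -48/(8*t^3 - 12*t^2 + 6*t - 1)
d^4K/dt^4 = 288/(16*t^4 - 32*t^3 + 24*t^2 - 8*t + 1)
d^5K/dt^5 = -2304/(32*t^5 - 80*t^4 + 80*t^3 - 40*t^2 + 10*t - 1)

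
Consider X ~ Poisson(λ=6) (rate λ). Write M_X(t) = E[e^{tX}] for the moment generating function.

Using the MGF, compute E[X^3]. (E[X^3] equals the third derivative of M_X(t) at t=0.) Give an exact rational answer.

M_X(t) = e^(6*e^(t) - 6)
D^3[M](t) = (216*e^(3*t)*e^(6*e^(t)) + 108*e^(2*t)*e^(6*e^(t)) + 6*e^(t)*e^(6*e^(t)))*e^(-6)

E[X^3] = D^3[M](0) = 330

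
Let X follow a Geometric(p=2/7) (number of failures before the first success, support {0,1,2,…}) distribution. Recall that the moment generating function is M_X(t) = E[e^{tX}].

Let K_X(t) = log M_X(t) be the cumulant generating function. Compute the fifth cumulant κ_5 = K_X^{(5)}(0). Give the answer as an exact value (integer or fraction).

M_X(t) = 2/(7*(1 - 5*e^(t)/7))
K_X(t) = log M_X(t) = -log(1 - 5*e^(t)/7) - log(7) + log(2)
D^5[K](t) = (-4375*e^(4*t) - 67375*e^(3*t) - 94325*e^(2*t) - 12005*e^(t))/(3125*e^(5*t) - 21875*e^(4*t) + 61250*e^(3*t) - 85750*e^(2*t) + 60025*e^(t) - 16807)

κ_5 = D^5[K](0) = 5565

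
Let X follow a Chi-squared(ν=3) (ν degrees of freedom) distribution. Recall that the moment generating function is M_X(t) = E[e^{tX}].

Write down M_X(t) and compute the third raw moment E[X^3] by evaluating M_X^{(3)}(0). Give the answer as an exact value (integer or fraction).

M_X(t) = (1 - 2*t)^(-3/2)
D^3[M](t) = 105/(16*t^4*√(1 - 2*t) - 32*t^3*√(1 - 2*t) + 24*t^2*√(1 - 2*t) - 8*t*√(1 - 2*t) + √(1 - 2*t))

E[X^3] = D^3[M](0) = 105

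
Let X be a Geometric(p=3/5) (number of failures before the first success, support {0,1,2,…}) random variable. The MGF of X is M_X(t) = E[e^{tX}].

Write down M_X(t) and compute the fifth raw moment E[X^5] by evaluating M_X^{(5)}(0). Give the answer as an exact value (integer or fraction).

M_X(t) = 3/(5*(1 - 2*e^(t)/5))
dM/dt = 6*e^(t)/(4*e^(2*t) - 20*e^(t) + 25)
d^2M/dt^2 = (-12*e^(2*t) - 30*e^(t))/(8*e^(3*t) - 60*e^(2*t) + 150*e^(t) - 125)
d^3M/dt^3 = (24*e^(3*t) + 240*e^(2*t) + 150*e^(t))/(16*e^(4*t) - 160*e^(3*t) + 600*e^(2*t) - 1000*e^(t) + 625)
d^4M/dt^4 = (-48*e^(4*t) - 1320*e^(3*t) - 3300*e^(2*t) - 750*e^(t))/(32*e^(5*t) - 400*e^(4*t) + 2000*e^(3*t) - 5000*e^(2*t) + 6250*e^(t) - 3125)

E[X^5] = d^5M/dt^5 |_{t=0} = 9854/81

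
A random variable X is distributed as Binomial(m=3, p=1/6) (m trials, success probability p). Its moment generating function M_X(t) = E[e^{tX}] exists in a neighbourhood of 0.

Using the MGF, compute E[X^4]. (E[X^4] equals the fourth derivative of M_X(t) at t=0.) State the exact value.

E[X^4] = d^4M/dt^4 |_{t=0} = 11/6

M_X(t) = (e^(t)/6 + 5/6)^3
dM/dt = e^(3*t)/72 + 5*e^(2*t)/36 + 25*e^(t)/72
d^2M/dt^2 = e^(3*t)/24 + 5*e^(2*t)/18 + 25*e^(t)/72
d^3M/dt^3 = e^(3*t)/8 + 5*e^(2*t)/9 + 25*e^(t)/72
d^4M/dt^4 = 3*e^(3*t)/8 + 10*e^(2*t)/9 + 25*e^(t)/72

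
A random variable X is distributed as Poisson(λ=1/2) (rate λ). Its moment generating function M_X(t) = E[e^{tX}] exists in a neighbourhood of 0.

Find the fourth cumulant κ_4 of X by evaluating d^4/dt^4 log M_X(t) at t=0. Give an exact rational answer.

κ_4 = K′′′′(0) = 1/2

M_X(t) = e^(e^(t)/2 - 1/2)
K_X(t) = log M_X(t) = e^(t)/2 - 1/2
K′(t) = e^(t)/2
K′′(t) = e^(t)/2
K′′′(t) = e^(t)/2
K′′′′(t) = e^(t)/2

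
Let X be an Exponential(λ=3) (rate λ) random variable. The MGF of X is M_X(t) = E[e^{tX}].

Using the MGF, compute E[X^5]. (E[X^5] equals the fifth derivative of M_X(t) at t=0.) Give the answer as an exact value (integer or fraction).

E[X^5] = M′′′′′(0) = 40/81

M_X(t) = 3/(3 - t)
M′(t) = 3/(t^2 - 6*t + 9)
M′′(t) = -6/(t^3 - 9*t^2 + 27*t - 27)
M′′′(t) = 18/(t^4 - 12*t^3 + 54*t^2 - 108*t + 81)
M′′′′(t) = -72/(t^5 - 15*t^4 + 90*t^3 - 270*t^2 + 405*t - 243)
M′′′′′(t) = 360/(t^6 - 18*t^5 + 135*t^4 - 540*t^3 + 1215*t^2 - 1458*t + 729)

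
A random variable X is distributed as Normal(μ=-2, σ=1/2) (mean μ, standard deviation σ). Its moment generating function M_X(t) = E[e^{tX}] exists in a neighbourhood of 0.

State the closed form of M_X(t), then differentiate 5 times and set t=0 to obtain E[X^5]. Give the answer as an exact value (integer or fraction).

E[X^5] = M′′′′′(0) = -431/8

M_X(t) = e^(t^2/8 - 2*t)
M′(t) = t*e^(-2*t)*e^(t^2/8)/4 - 2*e^(-2*t)*e^(t^2/8)
M′′(t) = (t^2*e^(t^2/8) - 16*t*e^(t^2/8) + 68*e^(t^2/8))*e^(-2*t)/16
M′′′(t) = (t^3*e^(t^2/8) - 24*t^2*e^(t^2/8) + 204*t*e^(t^2/8) - 608*e^(t^2/8))*e^(-2*t)/64
M′′′′(t) = (t^4*e^(t^2/8) - 32*t^3*e^(t^2/8) + 408*t^2*e^(t^2/8) - 2432*t*e^(t^2/8) + 5680*e^(t^2/8))*e^(-2*t)/256
M′′′′′(t) = (t^5*e^(t^2/8) - 40*t^4*e^(t^2/8) + 680*t^3*e^(t^2/8) - 6080*t^2*e^(t^2/8) + 28400*t*e^(t^2/8) - 55168*e^(t^2/8))*e^(-2*t)/1024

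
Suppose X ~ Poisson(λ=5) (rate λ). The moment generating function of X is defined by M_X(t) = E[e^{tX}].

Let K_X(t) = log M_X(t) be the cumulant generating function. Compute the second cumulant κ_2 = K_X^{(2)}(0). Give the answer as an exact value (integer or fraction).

κ_2 = K^(2)(0) = 5

M_X(t) = e^(5*e^(t) - 5)
K_X(t) = log M_X(t) = 5*e^(t) - 5
K^(2)(t) = 5*e^(t)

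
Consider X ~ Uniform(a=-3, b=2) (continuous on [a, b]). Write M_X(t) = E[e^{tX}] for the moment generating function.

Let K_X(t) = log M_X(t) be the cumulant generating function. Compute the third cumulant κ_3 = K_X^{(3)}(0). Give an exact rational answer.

κ_3 = K^(3)(0) = 0

M_X(t) = (e^(2*t) - e^(-3*t))/(5*t)
K_X(t) = log M_X(t) = -log(t) + log(e^(2*t) - e^(-3*t)) - log(5)
K^(3)(t) = (125*t^3*e^(10*t) + 125*t^3*e^(5*t) - 2*e^(15*t) + 6*e^(10*t) - 6*e^(5*t) + 2)/(t^3*e^(15*t) - 3*t^3*e^(10*t) + 3*t^3*e^(5*t) - t^3)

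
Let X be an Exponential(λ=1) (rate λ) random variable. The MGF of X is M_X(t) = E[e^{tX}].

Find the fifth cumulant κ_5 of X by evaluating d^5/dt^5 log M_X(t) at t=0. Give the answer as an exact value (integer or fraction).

M_X(t) = 1/(1 - t)
K_X(t) = log M_X(t) = -log(1 - t)
K′(t) = -1/(t - 1)
K′′(t) = 1/(t^2 - 2*t + 1)
K′′′(t) = -2/(t^3 - 3*t^2 + 3*t - 1)
K′′′′(t) = 6/(t^4 - 4*t^3 + 6*t^2 - 4*t + 1)
K′′′′′(t) = -24/(t^5 - 5*t^4 + 10*t^3 - 10*t^2 + 5*t - 1)

κ_5 = K′′′′′(0) = 24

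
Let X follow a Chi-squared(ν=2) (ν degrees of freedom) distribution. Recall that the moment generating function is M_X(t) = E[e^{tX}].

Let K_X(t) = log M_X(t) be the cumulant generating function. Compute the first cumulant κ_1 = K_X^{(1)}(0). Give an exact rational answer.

κ_1 = K^(1)(0) = 2

M_X(t) = 1/(1 - 2*t)
K_X(t) = log M_X(t) = -log(1 - 2*t)
K^(1)(t) = -2/(2*t - 1)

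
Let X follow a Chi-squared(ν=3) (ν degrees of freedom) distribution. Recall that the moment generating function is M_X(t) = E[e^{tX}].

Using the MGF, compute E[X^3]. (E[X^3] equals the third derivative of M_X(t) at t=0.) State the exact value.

M_X(t) = (1 - 2*t)^(-3/2)
D^3[M](t) = 105/(16*t^4*√(1 - 2*t) - 32*t^3*√(1 - 2*t) + 24*t^2*√(1 - 2*t) - 8*t*√(1 - 2*t) + √(1 - 2*t))

E[X^3] = D^3[M](0) = 105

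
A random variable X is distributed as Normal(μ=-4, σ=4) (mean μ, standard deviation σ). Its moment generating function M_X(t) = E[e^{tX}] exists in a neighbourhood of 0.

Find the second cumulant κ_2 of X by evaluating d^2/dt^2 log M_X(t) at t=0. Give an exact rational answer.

M_X(t) = e^(8*t^2 - 4*t)
K_X(t) = log M_X(t) = 8*t^2 - 4*t
D^2[K](t) = 16

κ_2 = D^2[K](0) = 16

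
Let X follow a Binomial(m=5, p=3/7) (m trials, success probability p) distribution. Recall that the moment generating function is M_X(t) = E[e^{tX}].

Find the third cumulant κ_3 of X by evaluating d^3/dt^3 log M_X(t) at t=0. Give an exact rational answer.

κ_3 = d^3K/dt^3 |_{t=0} = 60/343

M_X(t) = (3*e^(t)/7 + 4/7)^5
K_X(t) = log M_X(t) = 5*log(3*e^(t)/7 + 4/7)
dK/dt = 15*e^(t)/(3*e^(t) + 4)
d^2K/dt^2 = 60*e^(t)/(9*e^(2*t) + 24*e^(t) + 16)
d^3K/dt^3 = (-180*e^(2*t) + 240*e^(t))/(27*e^(3*t) + 108*e^(2*t) + 144*e^(t) + 64)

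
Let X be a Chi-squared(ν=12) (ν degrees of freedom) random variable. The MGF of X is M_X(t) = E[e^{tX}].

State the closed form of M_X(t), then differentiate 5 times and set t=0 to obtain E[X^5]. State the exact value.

E[X^5] = M^(5)(0) = 967680

M_X(t) = (1 - 2*t)^(-6)
M^(5)(t) = -967680/(2048*t^11 - 11264*t^10 + 28160*t^9 - 42240*t^8 + 42240*t^7 - 29568*t^6 + 14784*t^5 - 5280*t^4 + 1320*t^3 - 220*t^2 + 22*t - 1)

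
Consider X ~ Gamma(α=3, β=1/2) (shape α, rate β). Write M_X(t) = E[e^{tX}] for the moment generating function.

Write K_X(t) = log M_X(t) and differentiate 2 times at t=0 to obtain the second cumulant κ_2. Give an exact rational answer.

κ_2 = D^2[K](0) = 12

M_X(t) = 1/(8*(1/2 - t)^3)
K_X(t) = log M_X(t) = -3*log(1/2 - t) - 3*log(2)
D^2[K](t) = 12/(4*t^2 - 4*t + 1)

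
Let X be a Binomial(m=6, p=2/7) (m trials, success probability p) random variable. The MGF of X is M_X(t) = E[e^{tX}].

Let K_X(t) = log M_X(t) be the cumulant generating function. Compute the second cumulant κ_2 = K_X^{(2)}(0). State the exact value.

M_X(t) = (2*e^(t)/7 + 5/7)^6
K_X(t) = log M_X(t) = 6*log(2*e^(t)/7 + 5/7)
K^(2)(t) = 60*e^(t)/(4*e^(2*t) + 20*e^(t) + 25)

κ_2 = K^(2)(0) = 60/49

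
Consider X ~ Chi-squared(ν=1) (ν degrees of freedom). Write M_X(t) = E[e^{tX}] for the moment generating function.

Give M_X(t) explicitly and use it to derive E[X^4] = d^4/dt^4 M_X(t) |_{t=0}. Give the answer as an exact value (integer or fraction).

M_X(t) = 1/√(1 - 2*t)
M^(4)(t) = 105/(16*t^4*√(1 - 2*t) - 32*t^3*√(1 - 2*t) + 24*t^2*√(1 - 2*t) - 8*t*√(1 - 2*t) + √(1 - 2*t))

E[X^4] = M^(4)(0) = 105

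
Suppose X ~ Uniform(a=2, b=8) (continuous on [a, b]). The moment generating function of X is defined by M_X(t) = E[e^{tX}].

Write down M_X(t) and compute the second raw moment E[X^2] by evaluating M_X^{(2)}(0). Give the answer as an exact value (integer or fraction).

E[X^2] = d^2M/dt^2 |_{t=0} = 28

M_X(t) = (e^(8*t) - e^(2*t))/(6*t)
dM/dt = (8*t*e^(8*t) - 2*t*e^(2*t) - e^(8*t) + e^(2*t))/(6*t^2)
d^2M/dt^2 = (32*t^2*e^(8*t) - 2*t^2*e^(2*t) - 8*t*e^(8*t) + 2*t*e^(2*t) + e^(8*t) - e^(2*t))/(3*t^3)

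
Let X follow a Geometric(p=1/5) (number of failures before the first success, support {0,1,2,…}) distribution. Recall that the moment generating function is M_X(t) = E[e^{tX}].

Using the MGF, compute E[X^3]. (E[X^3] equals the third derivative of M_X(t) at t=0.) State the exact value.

M_X(t) = 1/(5*(1 - 4*e^(t)/5))
M′(t) = 4*e^(t)/(16*e^(2*t) - 40*e^(t) + 25)
M′′(t) = (-16*e^(2*t) - 20*e^(t))/(64*e^(3*t) - 240*e^(2*t) + 300*e^(t) - 125)
M′′′(t) = (64*e^(3*t) + 320*e^(2*t) + 100*e^(t))/(256*e^(4*t) - 1280*e^(3*t) + 2400*e^(2*t) - 2000*e^(t) + 625)

E[X^3] = M′′′(0) = 484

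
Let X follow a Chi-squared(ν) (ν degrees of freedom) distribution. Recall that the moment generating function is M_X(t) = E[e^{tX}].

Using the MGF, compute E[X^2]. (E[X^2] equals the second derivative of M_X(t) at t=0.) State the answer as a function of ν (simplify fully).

E[X^2] = d^2M/dt^2 |_{t=0} = ν*(ν + 2)

M_X(t) = (1 - 2*t)^(-ν/2)
dM/dt = -ν/(2*t*(1 - 2*t)^(ν/2) - (1 - 2*t)^(ν/2))
d^2M/dt^2 = (ν^2 + 2*ν)/(4*t^2*(1 - 2*t)^(ν/2) - 4*t*(1 - 2*t)^(ν/2) + (1 - 2*t)^(ν/2))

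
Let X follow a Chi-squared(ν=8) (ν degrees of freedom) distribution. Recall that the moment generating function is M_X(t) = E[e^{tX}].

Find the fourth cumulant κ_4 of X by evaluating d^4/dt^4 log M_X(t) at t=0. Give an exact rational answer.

M_X(t) = (1 - 2*t)^(-4)
K_X(t) = log M_X(t) = -4*log(1 - 2*t)
D^4[K](t) = 384/(16*t^4 - 32*t^3 + 24*t^2 - 8*t + 1)

κ_4 = D^4[K](0) = 384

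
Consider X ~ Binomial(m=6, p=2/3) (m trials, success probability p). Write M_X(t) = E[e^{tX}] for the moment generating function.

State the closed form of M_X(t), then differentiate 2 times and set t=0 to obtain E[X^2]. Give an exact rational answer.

M_X(t) = (2*e^(t)/3 + 1/3)^6
dM/dt = 128*e^(6*t)/243 + 320*e^(5*t)/243 + 320*e^(4*t)/243 + 160*e^(3*t)/243 + 40*e^(2*t)/243 + 4*e^(t)/243
d^2M/dt^2 = 256*e^(6*t)/81 + 1600*e^(5*t)/243 + 1280*e^(4*t)/243 + 160*e^(3*t)/81 + 80*e^(2*t)/243 + 4*e^(t)/243

E[X^2] = d^2M/dt^2 |_{t=0} = 52/3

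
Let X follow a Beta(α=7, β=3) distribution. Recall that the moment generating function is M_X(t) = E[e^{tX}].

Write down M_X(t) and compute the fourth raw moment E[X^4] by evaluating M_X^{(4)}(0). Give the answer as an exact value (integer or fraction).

M_X(t) = ₁F₁(7; 10; t)
M^(4)(t) = 42*₁F₁(11; 14; t)/143

E[X^4] = M^(4)(0) = 42/143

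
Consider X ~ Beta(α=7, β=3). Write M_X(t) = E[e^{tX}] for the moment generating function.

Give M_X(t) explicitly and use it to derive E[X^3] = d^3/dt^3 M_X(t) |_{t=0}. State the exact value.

E[X^3] = M^(3)(0) = 21/55

M_X(t) = ₁F₁(7; 10; t)
M^(3)(t) = 21*₁F₁(10; 13; t)/55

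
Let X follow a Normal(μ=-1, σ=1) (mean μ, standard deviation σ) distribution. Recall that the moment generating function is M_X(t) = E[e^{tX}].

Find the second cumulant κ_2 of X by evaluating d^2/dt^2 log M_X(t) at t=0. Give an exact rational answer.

κ_2 = d^2K/dt^2 |_{t=0} = 1

M_X(t) = e^(t^2/2 - t)
K_X(t) = log M_X(t) = t^2/2 - t
dK/dt = t - 1
d^2K/dt^2 = 1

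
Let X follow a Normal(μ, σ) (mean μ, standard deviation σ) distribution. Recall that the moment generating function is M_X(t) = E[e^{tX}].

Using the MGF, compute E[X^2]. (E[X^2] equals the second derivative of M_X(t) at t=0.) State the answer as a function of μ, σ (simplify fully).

M_X(t) = e^(μ*t + σ^2*t^2/2)
M^(2)(t) = μ^2*e^(μ*t)*e^(σ^2*t^2/2) + 2*μ*σ^2*t*e^(μ*t)*e^(σ^2*t^2/2) + σ^4*t^2*e^(μ*t)*e^(σ^2*t^2/2) + σ^2*e^(μ*t)*e^(σ^2*t^2/2)

E[X^2] = M^(2)(0) = μ^2 + σ^2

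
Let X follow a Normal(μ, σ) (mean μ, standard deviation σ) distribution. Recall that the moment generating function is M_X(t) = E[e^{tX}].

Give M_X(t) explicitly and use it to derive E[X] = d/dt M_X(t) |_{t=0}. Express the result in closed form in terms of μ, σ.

M_X(t) = e^(μ*t + σ^2*t^2/2)
dM/dt = μ*e^(μ*t)*e^(σ^2*t^2/2) + σ^2*t*e^(μ*t)*e^(σ^2*t^2/2)

E[X] = dM/dt |_{t=0} = μ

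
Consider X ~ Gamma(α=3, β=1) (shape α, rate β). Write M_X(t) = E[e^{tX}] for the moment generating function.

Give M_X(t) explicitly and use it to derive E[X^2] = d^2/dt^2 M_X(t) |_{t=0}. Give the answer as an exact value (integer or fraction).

E[X^2] = d^2M/dt^2 |_{t=0} = 12

M_X(t) = (1 - t)^(-3)
dM/dt = 3/(t^4 - 4*t^3 + 6*t^2 - 4*t + 1)
d^2M/dt^2 = -12/(t^5 - 5*t^4 + 10*t^3 - 10*t^2 + 5*t - 1)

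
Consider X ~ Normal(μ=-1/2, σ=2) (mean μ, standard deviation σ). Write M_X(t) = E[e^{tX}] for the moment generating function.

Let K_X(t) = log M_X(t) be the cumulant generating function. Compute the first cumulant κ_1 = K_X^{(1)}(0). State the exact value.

M_X(t) = e^(2*t^2 - t/2)
K_X(t) = log M_X(t) = 2*t^2 - t/2
dK/dt = 4*t - 1/2

κ_1 = dK/dt |_{t=0} = -1/2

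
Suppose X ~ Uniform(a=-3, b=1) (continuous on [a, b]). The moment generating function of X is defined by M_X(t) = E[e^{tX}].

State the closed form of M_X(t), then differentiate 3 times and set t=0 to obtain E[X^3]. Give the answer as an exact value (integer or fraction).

M_X(t) = (e^(t) - e^(-3*t))/(4*t)
M^(3)(t) = (t^3*e^(4*t) + 27*t^3 - 3*t^2*e^(4*t) + 27*t^2 + 6*t*e^(4*t) + 18*t - 6*e^(4*t) + 6)*e^(-3*t)/(4*t^4)

E[X^3] = M^(3)(0) = -5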